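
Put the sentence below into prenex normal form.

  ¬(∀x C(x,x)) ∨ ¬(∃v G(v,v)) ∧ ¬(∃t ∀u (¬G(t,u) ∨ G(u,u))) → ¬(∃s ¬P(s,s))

∀x ∃v ∃t ∀u ∀s (C(x,x) ∧ (G(v,v) ∨ ¬G(t,u) ∨ G(u,u)) ∨ P(s,s))

Eliminate → and ↔ using ¬ and ∨.
  ¬(¬(∀x C(x,x)) ∨ ¬(∃v G(v,v)) ∧ ¬(∃t ∀u (¬G(t,u) ∨ G(u,u)))) ∨ ¬(∃s ¬P(s,s))
Drive negations inward (¬∀x A ≡ ∃x ¬A, ¬∃x A ≡ ∀x ¬A, De Morgan for ∧/∨):
  (∀x C(x,x)) ∧ ((∃v G(v,v)) ∨ (∃t ∀u (¬G(t,u) ∨ G(u,u)))) ∨ (∀s P(s,s))
Pull the quantifiers to the front (each side's bound variable is not free in the other side):
  ∀x ∃v ∃t ∀u ∀s (C(x,x) ∧ (G(v,v) ∨ ¬G(t,u) ∨ G(u,u)) ∨ P(s,s))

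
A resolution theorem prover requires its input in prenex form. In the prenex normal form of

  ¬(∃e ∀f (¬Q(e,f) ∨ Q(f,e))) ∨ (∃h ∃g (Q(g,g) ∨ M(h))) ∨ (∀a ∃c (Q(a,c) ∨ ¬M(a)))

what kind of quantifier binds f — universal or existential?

Move each ¬ inward, flipping quantifiers it crosses:
  (∀e ∃f (Q(e,f) ∧ ¬Q(f,e))) ∨ (∃h ∃g (Q(g,g) ∨ M(h))) ∨ (∀a ∃c (Q(a,c) ∨ ¬M(a)))
All bound variables are already distinct, so no renaming is needed.
Pull the quantifiers to the front (each side's bound variable is not free in the other side):
  ∀e ∃f ∃h ∃g ∀a ∃c (Q(e,f) ∧ ¬Q(f,e) ∨ Q(g,g) ∨ M(h) ∨ Q(a,c) ∨ ¬M(a))
The quantifier ∀f sits under an odd number of negations, so it flips to ∃f.

existential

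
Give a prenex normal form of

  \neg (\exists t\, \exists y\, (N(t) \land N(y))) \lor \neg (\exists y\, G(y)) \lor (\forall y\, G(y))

Push ¬ through the quantifiers and connectives to reach negation normal form:
  (\forall t\, \forall y\, (\neg N(t) \lor \neg N(y))) \lor (\forall y\, \neg G(y)) \lor (\forall y\, G(y))
Give each quantifier a distinct variable: y↦x, y↦a.
  (\forall t\, \forall y\, (\neg N(t) \lor \neg N(y))) \lor (\forall x\, \neg G(x)) \lor (\forall a\, G(a))
Extract every quantifier outward, since the variables are now distinct and don't occur free across branches:
  \forall t\, \forall y\, \forall x\, \forall a\, (\neg N(t) \lor \neg N(y) \lor \neg G(x) \lor G(a))

\forall t\, \forall y\, \forall x\, \forall a\, (\neg N(t) \lor \neg N(y) \lor \neg G(x) \lor G(a))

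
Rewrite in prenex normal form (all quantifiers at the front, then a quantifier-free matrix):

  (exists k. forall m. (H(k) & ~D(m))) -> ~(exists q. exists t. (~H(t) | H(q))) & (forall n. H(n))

Eliminate → and ↔ using ¬ and ∨.
  ~(exists k. forall m. (H(k) & ~D(m))) | ~(exists q. exists t. (~H(t) | H(q))) & (forall n. H(n))
Drive negations inward (¬∀x A ≡ ∃x ¬A, ¬∃x A ≡ ∀x ¬A, De Morgan for ∧/∨):
  (forall k. exists m. (~H(k) | D(m))) | (forall q. forall t. (H(t) & ~H(q))) & (forall n. H(n))
All bound variables are already distinct, so no renaming is needed.
Finally move all quantifiers to the prefix:
  forall k. exists m. forall q. forall t. forall n. (~H(k) | D(m) | H(t) & ~H(q) & H(n))

forall k. exists m. forall q. forall t. forall n. (~H(k) | D(m) | H(t) & ~H(q) & H(n))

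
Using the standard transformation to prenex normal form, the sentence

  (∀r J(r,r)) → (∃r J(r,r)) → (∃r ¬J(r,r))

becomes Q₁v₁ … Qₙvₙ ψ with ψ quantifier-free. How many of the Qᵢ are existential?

2

Eliminate → and ↔ using ¬ and ∨.
  ¬(∀r J(r,r)) ∨ ¬(∃r J(r,r)) ∨ (∃r ¬J(r,r))
Push ¬ through the quantifiers and connectives to reach negation normal form:
  (∃r ¬J(r,r)) ∨ (∀r ¬J(r,r)) ∨ (∃r ¬J(r,r))
Give each quantifier a distinct variable: r↦p, r↦x.
  (∃r ¬J(r,r)) ∨ (∀p ¬J(p,p)) ∨ (∃x ¬J(x,x))
Pull the quantifiers to the front (each side's bound variable is not free in the other side):
  ∃r ∀p ∃x (¬J(r,r) ∨ ¬J(p,p) ∨ ¬J(x,x))
The prefix is ∃r ∀p ∃x: 1 universal, 2 existential.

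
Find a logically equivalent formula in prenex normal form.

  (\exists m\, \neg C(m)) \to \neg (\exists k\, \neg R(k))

\forall m\, \forall k\, (C(m) \lor R(k))

Eliminate → and ↔ using ¬ and ∨.
  \neg (\exists m\, \neg C(m)) \lor \neg (\exists k\, \neg R(k))
Move each ¬ inward, flipping quantifiers it crosses:
  (\forall m\, C(m)) \lor (\forall k\, R(k))
All bound variables are already distinct, so no renaming is needed.
Pull the quantifiers to the front (each side's bound variable is not free in the other side):
  \forall m\, \forall k\, (C(m) \lor R(k))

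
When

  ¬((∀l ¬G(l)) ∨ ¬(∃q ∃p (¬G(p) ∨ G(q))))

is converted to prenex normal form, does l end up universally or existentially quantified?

existential

Drive negations inward (¬∀x A ≡ ∃x ¬A, ¬∃x A ≡ ∀x ¬A, De Morgan for ∧/∨):
  (∃l G(l)) ∧ (∃q ∃p (¬G(p) ∨ G(q)))
Finally move all quantifiers to the prefix:
  ∃l ∃q ∃p (G(l) ∧ (¬G(p) ∨ G(q)))
The quantifier ∀l sits under an odd number of negations, so it flips to ∃l.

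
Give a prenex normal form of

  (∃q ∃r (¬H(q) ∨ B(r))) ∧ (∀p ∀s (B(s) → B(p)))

∃q ∃r ∀p ∀s ((¬H(q) ∨ B(r)) ∧ (¬B(s) ∨ B(p)))

Rewrite implications/biconditionals: A → B as ¬A ∨ B.
  (∃q ∃r (¬H(q) ∨ B(r))) ∧ (∀p ∀s (¬B(s) ∨ B(p)))
All bound variables are already distinct, so no renaming is needed.
Finally move all quantifiers to the prefix:
  ∃q ∃r ∀p ∀s ((¬H(q) ∨ B(r)) ∧ (¬B(s) ∨ B(p)))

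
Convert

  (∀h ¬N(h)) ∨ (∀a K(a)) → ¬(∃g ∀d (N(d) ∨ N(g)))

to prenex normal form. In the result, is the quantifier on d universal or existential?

Rewrite implications/biconditionals: A → B as ¬A ∨ B.
  ¬((∀h ¬N(h)) ∨ (∀a K(a))) ∨ ¬(∃g ∀d (N(d) ∨ N(g)))
Push ¬ through the quantifiers and connectives to reach negation normal form:
  (∃h N(h)) ∧ (∃a ¬K(a)) ∨ (∀g ∃d (¬N(d) ∧ ¬N(g)))
Extract every quantifier outward, since the variables are now distinct and don't occur free across branches:
  ∃h ∃a ∀g ∃d (N(h) ∧ ¬K(a) ∨ ¬N(d) ∧ ¬N(g))
The quantifier ∀d sits under an odd number of negations (counting the antecedent side of each →), so it flips to ∃d.

existential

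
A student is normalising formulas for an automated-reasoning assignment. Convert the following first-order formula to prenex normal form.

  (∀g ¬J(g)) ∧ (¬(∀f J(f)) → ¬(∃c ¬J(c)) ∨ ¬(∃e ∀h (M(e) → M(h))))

∀g ∀f ∀c ∀e ∃h (¬J(g) ∧ (J(f) ∨ J(c) ∨ M(e) ∧ ¬M(h)))

Rewrite implications/biconditionals: A → B as ¬A ∨ B.
  (∀g ¬J(g)) ∧ (¬¬(∀f J(f)) ∨ ¬(∃c ¬J(c)) ∨ ¬(∃e ∀h (¬M(e) ∨ M(h))))
Drive negations inward (¬∀x A ≡ ∃x ¬A, ¬∃x A ≡ ∀x ¬A, De Morgan for ∧/∨):
  (∀g ¬J(g)) ∧ ((∀f J(f)) ∨ (∀c J(c)) ∨ (∀e ∃h (M(e) ∧ ¬M(h))))
Finally move all quantifiers to the prefix:
  ∀g ∀f ∀c ∀e ∃h (¬J(g) ∧ (J(f) ∨ J(c) ∨ M(e) ∧ ¬M(h)))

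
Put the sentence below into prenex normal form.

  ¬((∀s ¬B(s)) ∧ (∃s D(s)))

Drive negations inward (¬∀x A ≡ ∃x ¬A, ¬∃x A ≡ ∀x ¬A, De Morgan for ∧/∨):
  (∃s B(s)) ∨ (∀s ¬D(s))
Give each quantifier a distinct variable: s↦z1.
  (∃s B(s)) ∨ (∀z1 ¬D(z1))
Pull the quantifiers to the front (each side's bound variable is not free in the other side):
  ∃s ∀z1 (B(s) ∨ ¬D(z1))

∃s ∀z1 (B(s) ∨ ¬D(z1))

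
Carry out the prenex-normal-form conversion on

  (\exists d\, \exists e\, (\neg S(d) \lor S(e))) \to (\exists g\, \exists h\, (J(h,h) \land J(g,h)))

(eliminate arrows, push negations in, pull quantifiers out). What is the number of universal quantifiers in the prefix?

2

Eliminate → and ↔ using ¬ and ∨.
  \neg (\exists d\, \exists e\, (\neg S(d) \lor S(e))) \lor (\exists g\, \exists h\, (J(h,h) \land J(g,h)))
Move each ¬ inward, flipping quantifiers it crosses:
  (\forall d\, \forall e\, (S(d) \land \neg S(e))) \lor (\exists g\, \exists h\, (J(h,h) \land J(g,h)))
All bound variables are already distinct, so no renaming is needed.
Finally move all quantifiers to the prefix:
  \forall d\, \forall e\, \exists g\, \exists h\, (S(d) \land \neg S(e) \lor J(h,h) \land J(g,h))
The prefix is \forall d \forall e \exists g \exists h: 2 universal, 2 existential.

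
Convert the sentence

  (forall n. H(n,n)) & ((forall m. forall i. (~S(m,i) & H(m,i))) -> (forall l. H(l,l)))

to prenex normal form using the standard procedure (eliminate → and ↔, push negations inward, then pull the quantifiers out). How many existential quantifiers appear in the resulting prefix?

Eliminate → and ↔ using ¬ and ∨.
  (forall n. H(n,n)) & (~(forall m. forall i. (~S(m,i) & H(m,i))) | (forall l. H(l,l)))
Move each ¬ inward, flipping quantifiers it crosses:
  (forall n. H(n,n)) & ((exists m. exists i. (S(m,i) | ~H(m,i))) | (forall l. H(l,l)))
All bound variables are already distinct, so no renaming is needed.
Pull the quantifiers to the front (each side's bound variable is not free in the other side):
  forall n. exists m. exists i. forall l. (H(n,n) & (S(m,i) | ~H(m,i) | H(l,l)))
The prefix is forall n exists m exists i forall l: 2 universal, 2 existential.

2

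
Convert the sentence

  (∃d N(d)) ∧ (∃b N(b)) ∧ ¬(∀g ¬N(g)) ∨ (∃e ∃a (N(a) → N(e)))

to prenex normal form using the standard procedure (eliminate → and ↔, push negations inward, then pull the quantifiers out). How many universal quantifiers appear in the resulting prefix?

First replace A → B with ¬A ∨ B.
  (∃d N(d)) ∧ (∃b N(b)) ∧ ¬(∀g ¬N(g)) ∨ (∃e ∃a (¬N(a) ∨ N(e)))
Move each ¬ inward, flipping quantifiers it crosses:
  (∃d N(d)) ∧ (∃b N(b)) ∧ (∃g N(g)) ∨ (∃e ∃a (¬N(a) ∨ N(e)))
Finally move all quantifiers to the prefix:
  ∃d ∃b ∃g ∃e ∃a (N(d) ∧ N(b) ∧ N(g) ∨ ¬N(a) ∨ N(e))
The prefix is ∃d ∃b ∃g ∃e ∃a: 0 universal, 5 existential.

0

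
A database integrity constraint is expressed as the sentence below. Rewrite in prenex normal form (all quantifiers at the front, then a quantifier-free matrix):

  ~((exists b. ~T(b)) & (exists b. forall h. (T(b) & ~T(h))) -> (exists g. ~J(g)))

exists b. exists u1. forall h. forall g. (~T(b) & T(u1) & ~T(h) & J(g))

First replace A → B with ¬A ∨ B.
  ~(~((exists b. ~T(b)) & (exists b. forall h. (T(b) & ~T(h)))) | (exists g. ~J(g)))
Push ¬ through the quantifiers and connectives to reach negation normal form:
  (exists b. ~T(b)) & (exists b. forall h. (T(b) & ~T(h))) & (forall g. J(g))
Rename bound variables to avoid capture: b↦u1.
  (exists b. ~T(b)) & (exists u1. forall h. (T(u1) & ~T(h))) & (forall g. J(g))
Finally move all quantifiers to the prefix:
  exists b. exists u1. forall h. forall g. (~T(b) & T(u1) & ~T(h) & J(g))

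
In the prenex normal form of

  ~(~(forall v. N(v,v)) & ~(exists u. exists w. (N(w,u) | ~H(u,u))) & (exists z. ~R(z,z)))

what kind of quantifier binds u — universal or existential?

existential

Drive negations inward (¬∀x A ≡ ∃x ¬A, ¬∃x A ≡ ∀x ¬A, De Morgan for ∧/∨):
  (forall v. N(v,v)) | (exists u. exists w. (N(w,u) | ~H(u,u))) | (forall z. R(z,z))
All bound variables are already distinct, so no renaming is needed.
Extract every quantifier outward, since the variables are now distinct and don't occur free across branches:
  forall v. exists u. exists w. forall z. (N(v,v) | N(w,u) | ~H(u,u) | R(z,z))
The quantifier exists u sits under an even number of negations, so it remains existential.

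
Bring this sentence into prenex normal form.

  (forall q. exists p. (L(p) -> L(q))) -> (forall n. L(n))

First replace A → B with ¬A ∨ B.
  ~(forall q. exists p. (~L(p) | L(q))) | (forall n. L(n))
Move each ¬ inward, flipping quantifiers it crosses:
  (exists q. forall p. (L(p) & ~L(q))) | (forall n. L(n))
Pull the quantifiers to the front (each side's bound variable is not free in the other side):
  exists q. forall p. forall n. (L(p) & ~L(q) | L(n))

exists q. forall p. forall n. (L(p) & ~L(q) | L(n))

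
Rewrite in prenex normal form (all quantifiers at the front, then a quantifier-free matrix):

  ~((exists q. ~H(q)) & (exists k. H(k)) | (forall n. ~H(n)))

Push ¬ through the quantifiers and connectives to reach negation normal form:
  ((forall q. H(q)) | (forall k. ~H(k))) & (exists n. H(n))
All bound variables are already distinct, so no renaming is needed.
Pull the quantifiers to the front (each side's bound variable is not free in the other side):
  forall q. forall k. exists n. ((H(q) | ~H(k)) & H(n))

forall q. forall k. exists n. ((H(q) | ~H(k)) & H(n))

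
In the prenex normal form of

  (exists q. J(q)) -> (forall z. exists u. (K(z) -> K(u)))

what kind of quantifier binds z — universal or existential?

First replace A → B with ¬A ∨ B.
  ~(exists q. J(q)) | (forall z. exists u. (~K(z) | K(u)))
Push ¬ through the quantifiers and connectives to reach negation normal form:
  (forall q. ~J(q)) | (forall z. exists u. (~K(z) | K(u)))
All bound variables are already distinct, so no renaming is needed.
Finally move all quantifiers to the prefix:
  forall q. forall z. exists u. (~J(q) | ~K(z) | K(u))
The quantifier forall z sits under an even number of negations (counting the antecedent side of each →), so it remains universal.

universal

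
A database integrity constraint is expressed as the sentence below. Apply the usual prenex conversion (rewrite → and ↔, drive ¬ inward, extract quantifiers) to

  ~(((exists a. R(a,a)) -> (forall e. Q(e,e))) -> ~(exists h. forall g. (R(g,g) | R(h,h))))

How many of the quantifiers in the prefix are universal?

3

Rewrite implications/biconditionals: A → B as ¬A ∨ B.
  ~(~(~(exists a. R(a,a)) | (forall e. Q(e,e))) | ~(exists h. forall g. (R(g,g) | R(h,h))))
Move each ¬ inward, flipping quantifiers it crosses:
  ((forall a. ~R(a,a)) | (forall e. Q(e,e))) & (exists h. forall g. (R(g,g) | R(h,h)))
All bound variables are already distinct, so no renaming is needed.
Pull the quantifiers to the front (each side's bound variable is not free in the other side):
  forall a. forall e. exists h. forall g. ((~R(a,a) | Q(e,e)) & (R(g,g) | R(h,h)))
The prefix is forall a forall e exists h forall g: 3 universal, 1 existential.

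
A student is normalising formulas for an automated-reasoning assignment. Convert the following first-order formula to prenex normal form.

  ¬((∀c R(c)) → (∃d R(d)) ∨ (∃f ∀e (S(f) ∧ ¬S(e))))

∀c ∀d ∀f ∃e (R(c) ∧ ¬R(d) ∧ (¬S(f) ∨ S(e)))

Rewrite implications/biconditionals: A → B as ¬A ∨ B.
  ¬(¬(∀c R(c)) ∨ (∃d R(d)) ∨ (∃f ∀e (S(f) ∧ ¬S(e))))
Move each ¬ inward, flipping quantifiers it crosses:
  (∀c R(c)) ∧ (∀d ¬R(d)) ∧ (∀f ∃e (¬S(f) ∨ S(e)))
All bound variables are already distinct, so no renaming is needed.
Pull the quantifiers to the front (each side's bound variable is not free in the other side):
  ∀c ∀d ∀f ∃e (R(c) ∧ ¬R(d) ∧ (¬S(f) ∨ S(e)))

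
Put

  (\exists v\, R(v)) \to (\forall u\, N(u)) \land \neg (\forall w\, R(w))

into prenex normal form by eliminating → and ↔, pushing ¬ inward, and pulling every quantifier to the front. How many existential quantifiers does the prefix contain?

1

First replace A → B with ¬A ∨ B.
  \neg (\exists v\, R(v)) \lor (\forall u\, N(u)) \land \neg (\forall w\, R(w))
Move each ¬ inward, flipping quantifiers it crosses:
  (\forall v\, \neg R(v)) \lor (\forall u\, N(u)) \land (\exists w\, \neg R(w))
All bound variables are already distinct, so no renaming is needed.
Extract every quantifier outward, since the variables are now distinct and don't occur free across branches:
  \forall v\, \forall u\, \exists w\, (\neg R(v) \lor N(u) \land \neg R(w))
The prefix is \forall v \forall u \exists w: 2 universal, 1 existential.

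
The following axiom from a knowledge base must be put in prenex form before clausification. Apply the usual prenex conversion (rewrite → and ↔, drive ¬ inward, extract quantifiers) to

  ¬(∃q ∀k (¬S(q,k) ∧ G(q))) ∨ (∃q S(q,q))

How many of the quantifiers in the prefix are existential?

Drive negations inward (¬∀x A ≡ ∃x ¬A, ¬∃x A ≡ ∀x ¬A, De Morgan for ∧/∨):
  (∀q ∃k (S(q,k) ∨ ¬G(q))) ∨ (∃q S(q,q))
Rename bound variables to avoid capture: q↦c.
  (∀q ∃k (S(q,k) ∨ ¬G(q))) ∨ (∃c S(c,c))
Extract every quantifier outward, since the variables are now distinct and don't occur free across branches:
  ∀q ∃k ∃c (S(q,k) ∨ ¬G(q) ∨ S(c,c))
The prefix is ∀q ∃k ∃c: 1 universal, 2 existential.

2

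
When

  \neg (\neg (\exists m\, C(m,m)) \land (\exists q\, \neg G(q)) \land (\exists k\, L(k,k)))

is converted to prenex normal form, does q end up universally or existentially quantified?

Move each ¬ inward, flipping quantifiers it crosses:
  (\exists m\, C(m,m)) \lor (\forall q\, G(q)) \lor (\forall k\, \neg L(k,k))
All bound variables are already distinct, so no renaming is needed.
Extract every quantifier outward, since the variables are now distinct and don't occur free across branches:
  \exists m\, \forall q\, \forall k\, (C(m,m) \lor G(q) \lor \neg L(k,k))
The quantifier \exists q sits under an odd number of negations, so it flips to \forall q.

universal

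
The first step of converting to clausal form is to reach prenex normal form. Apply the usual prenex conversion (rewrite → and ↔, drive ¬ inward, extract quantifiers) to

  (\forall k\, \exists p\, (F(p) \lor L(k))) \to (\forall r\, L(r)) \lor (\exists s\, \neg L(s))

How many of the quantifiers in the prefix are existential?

Rewrite implications/biconditionals: A → B as ¬A ∨ B.
  \neg (\forall k\, \exists p\, (F(p) \lor L(k))) \lor (\forall r\, L(r)) \lor (\exists s\, \neg L(s))
Drive negations inward (¬∀x A ≡ ∃x ¬A, ¬∃x A ≡ ∀x ¬A, De Morgan for ∧/∨):
  (\exists k\, \forall p\, (\neg F(p) \land \neg L(k))) \lor (\forall r\, L(r)) \lor (\exists s\, \neg L(s))
All bound variables are already distinct, so no renaming is needed.
Extract every quantifier outward, since the variables are now distinct and don't occur free across branches:
  \exists k\, \forall p\, \forall r\, \exists s\, (\neg F(p) \land \neg L(k) \lor L(r) \lor \neg L(s))
The prefix is \exists k \forall p \forall r \exists s: 2 universal, 2 existential.

2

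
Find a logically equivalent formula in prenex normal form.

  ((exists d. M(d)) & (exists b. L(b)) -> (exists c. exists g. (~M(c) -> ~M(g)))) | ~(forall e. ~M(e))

forall d. forall b. exists c. exists g. exists e. (~M(d) | ~L(b) | M(c) | ~M(g) | M(e))

Eliminate → and ↔ using ¬ and ∨.
  ~((exists d. M(d)) & (exists b. L(b))) | (exists c. exists g. (~~M(c) | ~M(g))) | ~(forall e. ~M(e))
Move each ¬ inward, flipping quantifiers it crosses:
  (forall d. ~M(d)) | (forall b. ~L(b)) | (exists c. exists g. (M(c) | ~M(g))) | (exists e. M(e))
All bound variables are already distinct, so no renaming is needed.
Extract every quantifier outward, since the variables are now distinct and don't occur free across branches:
  forall d. forall b. exists c. exists g. exists e. (~M(d) | ~L(b) | M(c) | ~M(g) | M(e))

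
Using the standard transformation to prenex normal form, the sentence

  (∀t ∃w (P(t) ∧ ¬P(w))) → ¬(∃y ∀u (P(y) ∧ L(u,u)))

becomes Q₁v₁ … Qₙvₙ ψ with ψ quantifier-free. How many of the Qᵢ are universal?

2

First replace A → B with ¬A ∨ B.
  ¬(∀t ∃w (P(t) ∧ ¬P(w))) ∨ ¬(∃y ∀u (P(y) ∧ L(u,u)))
Push ¬ through the quantifiers and connectives to reach negation normal form:
  (∃t ∀w (¬P(t) ∨ P(w))) ∨ (∀y ∃u (¬P(y) ∨ ¬L(u,u)))
Extract every quantifier outward, since the variables are now distinct and don't occur free across branches:
  ∃t ∀w ∀y ∃u (¬P(t) ∨ P(w) ∨ ¬P(y) ∨ ¬L(u,u))
The prefix is ∃t ∀w ∀y ∃u: 2 universal, 2 existential.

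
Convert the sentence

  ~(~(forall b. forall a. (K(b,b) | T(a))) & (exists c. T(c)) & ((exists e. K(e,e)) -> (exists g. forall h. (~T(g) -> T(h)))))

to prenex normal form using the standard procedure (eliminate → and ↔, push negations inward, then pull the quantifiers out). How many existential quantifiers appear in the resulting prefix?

Eliminate → and ↔ using ¬ and ∨.
  ~(~(forall b. forall a. (K(b,b) | T(a))) & (exists c. T(c)) & (~(exists e. K(e,e)) | (exists g. forall h. (~~T(g) | T(h)))))
Drive negations inward (¬∀x A ≡ ∃x ¬A, ¬∃x A ≡ ∀x ¬A, De Morgan for ∧/∨):
  (forall b. forall a. (K(b,b) | T(a))) | (forall c. ~T(c)) | (exists e. K(e,e)) & (forall g. exists h. (~T(g) & ~T(h)))
All bound variables are already distinct, so no renaming is needed.
Finally move all quantifiers to the prefix:
  forall b. forall a. forall c. exists e. forall g. exists h. (K(b,b) | T(a) | ~T(c) | K(e,e) & ~T(g) & ~T(h))
The prefix is forall b forall a forall c exists e forall g exists h: 4 universal, 2 existential.

2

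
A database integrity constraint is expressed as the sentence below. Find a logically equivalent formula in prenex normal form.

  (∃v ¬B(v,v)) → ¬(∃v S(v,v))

Rewrite implications/biconditionals: A → B as ¬A ∨ B.
  ¬(∃v ¬B(v,v)) ∨ ¬(∃v S(v,v))
Move each ¬ inward, flipping quantifiers it crosses:
  (∀v B(v,v)) ∨ (∀v ¬S(v,v))
Standardize variables apart so no two quantifiers bind the same name: v↦z1.
  (∀v B(v,v)) ∨ (∀z1 ¬S(z1,z1))
Finally move all quantifiers to the prefix:
  ∀v ∀z1 (B(v,v) ∨ ¬S(z1,z1))

∀v ∀z1 (B(v,v) ∨ ¬S(z1,z1))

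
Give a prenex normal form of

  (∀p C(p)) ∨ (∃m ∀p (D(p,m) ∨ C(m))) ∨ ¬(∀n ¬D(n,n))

∀p ∃m ∀x ∃n (C(p) ∨ D(x,m) ∨ C(m) ∨ D(n,n))

Move each ¬ inward, flipping quantifiers it crosses:
  (∀p C(p)) ∨ (∃m ∀p (D(p,m) ∨ C(m))) ∨ (∃n D(n,n))
Standardize variables apart so no two quantifiers bind the same name: p↦x.
  (∀p C(p)) ∨ (∃m ∀x (D(x,m) ∨ C(m))) ∨ (∃n D(n,n))
Extract every quantifier outward, since the variables are now distinct and don't occur free across branches:
  ∀p ∃m ∀x ∃n (C(p) ∨ D(x,m) ∨ C(m) ∨ D(n,n))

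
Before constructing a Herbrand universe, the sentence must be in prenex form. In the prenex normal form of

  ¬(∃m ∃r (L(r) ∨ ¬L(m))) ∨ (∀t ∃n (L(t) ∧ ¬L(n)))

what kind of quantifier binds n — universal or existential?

Drive negations inward (¬∀x A ≡ ∃x ¬A, ¬∃x A ≡ ∀x ¬A, De Morgan for ∧/∨):
  (∀m ∀r (¬L(r) ∧ L(m))) ∨ (∀t ∃n (L(t) ∧ ¬L(n)))
All bound variables are already distinct, so no renaming is needed.
Finally move all quantifiers to the prefix:
  ∀m ∀r ∀t ∃n (¬L(r) ∧ L(m) ∨ L(t) ∧ ¬L(n))
The quantifier ∃n sits under an even number of negations, so it remains existential.

existential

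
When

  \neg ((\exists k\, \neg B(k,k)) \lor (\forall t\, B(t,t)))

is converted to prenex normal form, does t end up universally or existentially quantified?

Push ¬ through the quantifiers and connectives to reach negation normal form:
  (\forall k\, B(k,k)) \land (\exists t\, \neg B(t,t))
All bound variables are already distinct, so no renaming is needed.
Extract every quantifier outward, since the variables are now distinct and don't occur free across branches:
  \forall k\, \exists t\, (B(k,k) \land \neg B(t,t))
The quantifier \forall t sits under an odd number of negations, so it flips to \exists t.

existential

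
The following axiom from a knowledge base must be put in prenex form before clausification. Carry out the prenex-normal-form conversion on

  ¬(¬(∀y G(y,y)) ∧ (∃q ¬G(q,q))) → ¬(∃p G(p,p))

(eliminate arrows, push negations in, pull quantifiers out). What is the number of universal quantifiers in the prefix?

1

First replace A → B with ¬A ∨ B.
  ¬¬(¬(∀y G(y,y)) ∧ (∃q ¬G(q,q))) ∨ ¬(∃p G(p,p))
Push ¬ through the quantifiers and connectives to reach negation normal form:
  (∃y ¬G(y,y)) ∧ (∃q ¬G(q,q)) ∨ (∀p ¬G(p,p))
All bound variables are already distinct, so no renaming is needed.
Extract every quantifier outward, since the variables are now distinct and don't occur free across branches:
  ∃y ∃q ∀p (¬G(y,y) ∧ ¬G(q,q) ∨ ¬G(p,p))
The prefix is ∃y ∃q ∀p: 1 universal, 2 existential.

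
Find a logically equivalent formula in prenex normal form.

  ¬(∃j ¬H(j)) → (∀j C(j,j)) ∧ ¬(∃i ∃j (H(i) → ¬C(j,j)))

Eliminate → and ↔ using ¬ and ∨.
  ¬¬(∃j ¬H(j)) ∨ (∀j C(j,j)) ∧ ¬(∃i ∃j (¬H(i) ∨ ¬C(j,j)))
Move each ¬ inward, flipping quantifiers it crosses:
  (∃j ¬H(j)) ∨ (∀j C(j,j)) ∧ (∀i ∀j (H(i) ∧ C(j,j)))
Standardize variables apart so no two quantifiers bind the same name: j↦z, j↦x1.
  (∃j ¬H(j)) ∨ (∀z C(z,z)) ∧ (∀i ∀x1 (H(i) ∧ C(x1,x1)))
Finally move all quantifiers to the prefix:
  ∃j ∀z ∀i ∀x1 (¬H(j) ∨ C(z,z) ∧ H(i) ∧ C(x1,x1))

∃j ∀z ∀i ∀x1 (¬H(j) ∨ C(z,z) ∧ H(i) ∧ C(x1,x1))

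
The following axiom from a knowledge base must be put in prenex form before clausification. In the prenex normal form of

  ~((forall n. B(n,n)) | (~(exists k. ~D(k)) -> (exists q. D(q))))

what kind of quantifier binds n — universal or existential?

First replace A → B with ¬A ∨ B.
  ~((forall n. B(n,n)) | ~~(exists k. ~D(k)) | (exists q. D(q)))
Push ¬ through the quantifiers and connectives to reach negation normal form:
  (exists n. ~B(n,n)) & (forall k. D(k)) & (forall q. ~D(q))
All bound variables are already distinct, so no renaming is needed.
Extract every quantifier outward, since the variables are now distinct and don't occur free across branches:
  exists n. forall k. forall q. (~B(n,n) & D(k) & ~D(q))
The quantifier forall n sits under an odd number of negations (counting the antecedent side of each →), so it flips to exists n.

existential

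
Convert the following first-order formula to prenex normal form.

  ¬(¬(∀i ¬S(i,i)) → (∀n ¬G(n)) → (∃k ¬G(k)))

Rewrite implications/biconditionals: A → B as ¬A ∨ B.
  ¬(¬¬(∀i ¬S(i,i)) ∨ ¬(∀n ¬G(n)) ∨ (∃k ¬G(k)))
Move each ¬ inward, flipping quantifiers it crosses:
  (∃i S(i,i)) ∧ (∀n ¬G(n)) ∧ (∀k G(k))
All bound variables are already distinct, so no renaming is needed.
Pull the quantifiers to the front (each side's bound variable is not free in the other side):
  ∃i ∀n ∀k (S(i,i) ∧ ¬G(n) ∧ G(k))

∃i ∀n ∀k (S(i,i) ∧ ¬G(n) ∧ G(k))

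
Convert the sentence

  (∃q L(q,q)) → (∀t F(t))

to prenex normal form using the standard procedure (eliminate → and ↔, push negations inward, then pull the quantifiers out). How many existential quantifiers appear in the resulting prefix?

0

Eliminate → and ↔ using ¬ and ∨.
  ¬(∃q L(q,q)) ∨ (∀t F(t))
Drive negations inward (¬∀x A ≡ ∃x ¬A, ¬∃x A ≡ ∀x ¬A, De Morgan for ∧/∨):
  (∀q ¬L(q,q)) ∨ (∀t F(t))
All bound variables are already distinct, so no renaming is needed.
Extract every quantifier outward, since the variables are now distinct and don't occur free across branches:
  ∀q ∀t (¬L(q,q) ∨ F(t))
The prefix is ∀q ∀t: 2 universal, 0 existential.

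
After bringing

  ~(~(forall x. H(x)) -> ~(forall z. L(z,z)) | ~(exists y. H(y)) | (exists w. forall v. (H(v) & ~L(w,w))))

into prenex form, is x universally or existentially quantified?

First replace A → B with ¬A ∨ B.
  ~(~~(forall x. H(x)) | ~(forall z. L(z,z)) | ~(exists y. H(y)) | (exists w. forall v. (H(v) & ~L(w,w))))
Drive negations inward (¬∀x A ≡ ∃x ¬A, ¬∃x A ≡ ∀x ¬A, De Morgan for ∧/∨):
  (exists x. ~H(x)) & (forall z. L(z,z)) & (exists y. H(y)) & (forall w. exists v. (~H(v) | L(w,w)))
All bound variables are already distinct, so no renaming is needed.
Extract every quantifier outward, since the variables are now distinct and don't occur free across branches:
  exists x. forall z. exists y. forall w. exists v. (~H(x) & L(z,z) & H(y) & (~H(v) | L(w,w)))
The quantifier forall x sits under an odd number of negations (counting the antecedent side of each →), so it flips to exists x.

existential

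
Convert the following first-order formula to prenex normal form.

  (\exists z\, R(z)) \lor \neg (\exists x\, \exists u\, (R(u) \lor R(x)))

\exists z\, \forall x\, \forall u\, (R(z) \lor \neg R(u) \land \neg R(x))

Push ¬ through the quantifiers and connectives to reach negation normal form:
  (\exists z\, R(z)) \lor (\forall x\, \forall u\, (\neg R(u) \land \neg R(x)))
Extract every quantifier outward, since the variables are now distinct and don't occur free across branches:
  \exists z\, \forall x\, \forall u\, (R(z) \lor \neg R(u) \land \neg R(x))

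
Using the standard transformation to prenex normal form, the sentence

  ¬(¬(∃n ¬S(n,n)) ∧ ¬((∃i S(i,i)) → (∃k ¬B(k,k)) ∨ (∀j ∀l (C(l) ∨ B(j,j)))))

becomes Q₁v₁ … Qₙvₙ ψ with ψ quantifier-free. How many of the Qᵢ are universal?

First replace A → B with ¬A ∨ B.
  ¬(¬(∃n ¬S(n,n)) ∧ ¬(¬(∃i S(i,i)) ∨ (∃k ¬B(k,k)) ∨ (∀j ∀l (C(l) ∨ B(j,j)))))
Push ¬ through the quantifiers and connectives to reach negation normal form:
  (∃n ¬S(n,n)) ∨ (∀i ¬S(i,i)) ∨ (∃k ¬B(k,k)) ∨ (∀j ∀l (C(l) ∨ B(j,j)))
All bound variables are already distinct, so no renaming is needed.
Extract every quantifier outward, since the variables are now distinct and don't occur free across branches:
  ∃n ∀i ∃k ∀j ∀l (¬S(n,n) ∨ ¬S(i,i) ∨ ¬B(k,k) ∨ C(l) ∨ B(j,j))
The prefix is ∃n ∀i ∃k ∀j ∀l: 3 universal, 2 existential.

3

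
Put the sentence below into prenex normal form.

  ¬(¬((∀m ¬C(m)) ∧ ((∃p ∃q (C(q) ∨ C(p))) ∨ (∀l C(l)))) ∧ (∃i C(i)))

∀m ∃p ∃q ∀l ∀i (¬C(m) ∧ (C(q) ∨ C(p) ∨ C(l)) ∨ ¬C(i))

Move each ¬ inward, flipping quantifiers it crosses:
  (∀m ¬C(m)) ∧ ((∃p ∃q (C(q) ∨ C(p))) ∨ (∀l C(l))) ∨ (∀i ¬C(i))
All bound variables are already distinct, so no renaming is needed.
Finally move all quantifiers to the prefix:
  ∀m ∃p ∃q ∀l ∀i (¬C(m) ∧ (C(q) ∨ C(p) ∨ C(l)) ∨ ¬C(i))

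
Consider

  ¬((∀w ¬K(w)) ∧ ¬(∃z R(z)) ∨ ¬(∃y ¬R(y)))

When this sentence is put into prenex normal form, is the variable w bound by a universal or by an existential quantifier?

Move each ¬ inward, flipping quantifiers it crosses:
  ((∃w K(w)) ∨ (∃z R(z))) ∧ (∃y ¬R(y))
All bound variables are already distinct, so no renaming is needed.
Extract every quantifier outward, since the variables are now distinct and don't occur free across branches:
  ∃w ∃z ∃y ((K(w) ∨ R(z)) ∧ ¬R(y))
The quantifier ∀w sits under an odd number of negations, so it flips to ∃w.

existential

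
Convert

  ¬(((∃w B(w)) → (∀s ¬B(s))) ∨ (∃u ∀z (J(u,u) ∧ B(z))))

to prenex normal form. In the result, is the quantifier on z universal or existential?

Rewrite implications/biconditionals: A → B as ¬A ∨ B.
  ¬(¬(∃w B(w)) ∨ (∀s ¬B(s)) ∨ (∃u ∀z (J(u,u) ∧ B(z))))
Drive negations inward (¬∀x A ≡ ∃x ¬A, ¬∃x A ≡ ∀x ¬A, De Morgan for ∧/∨):
  (∃w B(w)) ∧ (∃s B(s)) ∧ (∀u ∃z (¬J(u,u) ∨ ¬B(z)))
Extract every quantifier outward, since the variables are now distinct and don't occur free across branches:
  ∃w ∃s ∀u ∃z (B(w) ∧ B(s) ∧ (¬J(u,u) ∨ ¬B(z)))
The quantifier ∀z sits under an odd number of negations (counting the antecedent side of each →), so it flips to ∃z.

existential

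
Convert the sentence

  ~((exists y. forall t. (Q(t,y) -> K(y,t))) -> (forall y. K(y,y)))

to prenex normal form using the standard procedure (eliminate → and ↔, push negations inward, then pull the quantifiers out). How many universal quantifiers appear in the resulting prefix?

Rewrite implications/biconditionals: A → B as ¬A ∨ B.
  ~(~(exists y. forall t. (~Q(t,y) | K(y,t))) | (forall y. K(y,y)))
Drive negations inward (¬∀x A ≡ ∃x ¬A, ¬∃x A ≡ ∀x ¬A, De Morgan for ∧/∨):
  (exists y. forall t. (~Q(t,y) | K(y,t))) & (exists y. ~K(y,y))
Rename bound variables to avoid capture: y↦v.
  (exists y. forall t. (~Q(t,y) | K(y,t))) & (exists v. ~K(v,v))
Finally move all quantifiers to the prefix:
  exists y. forall t. exists v. ((~Q(t,y) | K(y,t)) & ~K(v,v))
The prefix is exists y forall t exists v: 1 universal, 2 existential.

1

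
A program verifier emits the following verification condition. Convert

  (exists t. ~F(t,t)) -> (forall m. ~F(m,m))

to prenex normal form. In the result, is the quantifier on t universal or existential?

universal

Eliminate → and ↔ using ¬ and ∨.
  ~(exists t. ~F(t,t)) | (forall m. ~F(m,m))
Move each ¬ inward, flipping quantifiers it crosses:
  (forall t. F(t,t)) | (forall m. ~F(m,m))
Finally move all quantifiers to the prefix:
  forall t. forall m. (F(t,t) | ~F(m,m))
The quantifier exists t sits under an odd number of negations (counting the antecedent side of each →), so it flips to forall t.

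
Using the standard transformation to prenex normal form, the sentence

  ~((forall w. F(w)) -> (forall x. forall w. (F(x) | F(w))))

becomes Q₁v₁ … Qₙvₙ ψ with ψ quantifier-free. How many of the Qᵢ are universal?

First replace A → B with ¬A ∨ B.
  ~(~(forall w. F(w)) | (forall x. forall w. (F(x) | F(w))))
Push ¬ through the quantifiers and connectives to reach negation normal form:
  (forall w. F(w)) & (exists x. exists w. (~F(x) & ~F(w)))
Standardize variables apart so no two quantifiers bind the same name: w↦u.
  (forall w. F(w)) & (exists x. exists u. (~F(x) & ~F(u)))
Finally move all quantifiers to the prefix:
  forall w. exists x. exists u. (F(w) & ~F(x) & ~F(u))
The prefix is forall w exists x exists u: 1 universal, 2 existential.

1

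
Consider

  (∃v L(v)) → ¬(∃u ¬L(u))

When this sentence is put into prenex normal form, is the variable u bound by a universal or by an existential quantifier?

Rewrite implications/biconditionals: A → B as ¬A ∨ B.
  ¬(∃v L(v)) ∨ ¬(∃u ¬L(u))
Drive negations inward (¬∀x A ≡ ∃x ¬A, ¬∃x A ≡ ∀x ¬A, De Morgan for ∧/∨):
  (∀v ¬L(v)) ∨ (∀u L(u))
All bound variables are already distinct, so no renaming is needed.
Pull the quantifiers to the front (each side's bound variable is not free in the other side):
  ∀v ∀u (¬L(v) ∨ L(u))
The quantifier ∃u sits under an odd number of negations (counting the antecedent side of each →), so it flips to ∀u.

universal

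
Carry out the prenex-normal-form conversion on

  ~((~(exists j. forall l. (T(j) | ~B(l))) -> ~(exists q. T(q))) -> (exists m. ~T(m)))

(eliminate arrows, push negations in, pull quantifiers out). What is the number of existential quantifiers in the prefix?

Eliminate → and ↔ using ¬ and ∨.
  ~(~(~~(exists j. forall l. (T(j) | ~B(l))) | ~(exists q. T(q))) | (exists m. ~T(m)))
Drive negations inward (¬∀x A ≡ ∃x ¬A, ¬∃x A ≡ ∀x ¬A, De Morgan for ∧/∨):
  ((exists j. forall l. (T(j) | ~B(l))) | (forall q. ~T(q))) & (forall m. T(m))
Pull the quantifiers to the front (each side's bound variable is not free in the other side):
  exists j. forall l. forall q. forall m. ((T(j) | ~B(l) | ~T(q)) & T(m))
The prefix is exists j forall l forall q forall m: 3 universal, 1 existential.

1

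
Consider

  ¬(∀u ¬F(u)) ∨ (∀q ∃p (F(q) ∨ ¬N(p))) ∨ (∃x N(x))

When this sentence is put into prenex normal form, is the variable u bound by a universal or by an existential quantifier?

existential

Push ¬ through the quantifiers and connectives to reach negation normal form:
  (∃u F(u)) ∨ (∀q ∃p (F(q) ∨ ¬N(p))) ∨ (∃x N(x))
All bound variables are already distinct, so no renaming is needed.
Extract every quantifier outward, since the variables are now distinct and don't occur free across branches:
  ∃u ∀q ∃p ∃x (F(u) ∨ F(q) ∨ ¬N(p) ∨ N(x))
The quantifier ∀u sits under an odd number of negations, so it flips to ∃u.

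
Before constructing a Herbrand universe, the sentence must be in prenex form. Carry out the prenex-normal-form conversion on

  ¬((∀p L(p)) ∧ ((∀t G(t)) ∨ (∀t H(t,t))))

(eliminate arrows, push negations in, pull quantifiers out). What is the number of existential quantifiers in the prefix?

Drive negations inward (¬∀x A ≡ ∃x ¬A, ¬∃x A ≡ ∀x ¬A, De Morgan for ∧/∨):
  (∃p ¬L(p)) ∨ (∃t ¬G(t)) ∧ (∃t ¬H(t,t))
Give each quantifier a distinct variable: t↦a.
  (∃p ¬L(p)) ∨ (∃t ¬G(t)) ∧ (∃a ¬H(a,a))
Pull the quantifiers to the front (each side's bound variable is not free in the other side):
  ∃p ∃t ∃a (¬L(p) ∨ ¬G(t) ∧ ¬H(a,a))
The prefix is ∃p ∃t ∃a: 0 universal, 3 existential.

3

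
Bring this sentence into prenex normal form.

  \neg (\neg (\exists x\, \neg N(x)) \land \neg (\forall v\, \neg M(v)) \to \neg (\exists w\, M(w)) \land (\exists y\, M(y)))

Eliminate → and ↔ using ¬ and ∨.
  \neg (\neg (\neg (\exists x\, \neg N(x)) \land \neg (\forall v\, \neg M(v))) \lor \neg (\exists w\, M(w)) \land (\exists y\, M(y)))
Move each ¬ inward, flipping quantifiers it crosses:
  (\forall x\, N(x)) \land (\exists v\, M(v)) \land ((\exists w\, M(w)) \lor (\forall y\, \neg M(y)))
Extract every quantifier outward, since the variables are now distinct and don't occur free across branches:
  \forall x\, \exists v\, \exists w\, \forall y\, (N(x) \land M(v) \land (M(w) \lor \neg M(y)))

\forall x\, \exists v\, \exists w\, \forall y\, (N(x) \land M(v) \land (M(w) \lor \neg M(y)))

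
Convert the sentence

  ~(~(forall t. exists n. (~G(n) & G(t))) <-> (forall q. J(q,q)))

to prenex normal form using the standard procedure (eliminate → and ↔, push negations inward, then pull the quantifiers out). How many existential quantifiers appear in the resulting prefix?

3

First replace A → B with ¬A ∨ B; A ↔ B as (¬A ∨ B) ∧ (¬B ∨ A).
  ~((~~(forall t. exists n. (~G(n) & G(t))) | (forall q. J(q,q))) & (~(forall q. J(q,q)) | ~(forall t. exists n. (~G(n) & G(t)))))
Drive negations inward (¬∀x A ≡ ∃x ¬A, ¬∃x A ≡ ∀x ¬A, De Morgan for ∧/∨):
  (exists t. forall n. (G(n) | ~G(t))) & (exists q. ~J(q,q)) | (forall q. J(q,q)) & (forall t. exists n. (~G(n) & G(t)))
Standardize variables apart so no two quantifiers bind the same name: q↦x, t↦x1, n↦s.
  (exists t. forall n. (G(n) | ~G(t))) & (exists q. ~J(q,q)) | (forall x. J(x,x)) & (forall x1. exists s. (~G(s) & G(x1)))
Finally move all quantifiers to the prefix:
  exists t. forall n. exists q. forall x. forall x1. exists s. ((G(n) | ~G(t)) & ~J(q,q) | J(x,x) & ~G(s) & G(x1))
The prefix is exists t forall n exists q forall x forall x1 exists s: 3 universal, 3 existential.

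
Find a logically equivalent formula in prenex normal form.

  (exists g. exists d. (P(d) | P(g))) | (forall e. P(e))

exists g. exists d. forall e. (P(d) | P(g) | P(e))

Finally move all quantifiers to the prefix:
  exists g. exists d. forall e. (P(d) | P(g) | P(e))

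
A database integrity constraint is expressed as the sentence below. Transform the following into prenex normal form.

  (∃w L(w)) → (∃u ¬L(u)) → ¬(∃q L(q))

∀w ∀u ∀q (¬L(w) ∨ L(u) ∨ ¬L(q))

First replace A → B with ¬A ∨ B.
  ¬(∃w L(w)) ∨ ¬(∃u ¬L(u)) ∨ ¬(∃q L(q))
Move each ¬ inward, flipping quantifiers it crosses:
  (∀w ¬L(w)) ∨ (∀u L(u)) ∨ (∀q ¬L(q))
Finally move all quantifiers to the prefix:
  ∀w ∀u ∀q (¬L(w) ∨ L(u) ∨ ¬L(q))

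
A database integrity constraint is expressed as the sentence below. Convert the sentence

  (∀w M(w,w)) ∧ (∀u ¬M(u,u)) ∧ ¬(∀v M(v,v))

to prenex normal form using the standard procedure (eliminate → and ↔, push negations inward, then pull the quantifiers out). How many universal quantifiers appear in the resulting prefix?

Push ¬ through the quantifiers and connectives to reach negation normal form:
  (∀w M(w,w)) ∧ (∀u ¬M(u,u)) ∧ (∃v ¬M(v,v))
All bound variables are already distinct, so no renaming is needed.
Pull the quantifiers to the front (each side's bound variable is not free in the other side):
  ∀w ∀u ∃v (M(w,w) ∧ ¬M(u,u) ∧ ¬M(v,v))
The prefix is ∀w ∀u ∃v: 2 universal, 1 existential.

2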